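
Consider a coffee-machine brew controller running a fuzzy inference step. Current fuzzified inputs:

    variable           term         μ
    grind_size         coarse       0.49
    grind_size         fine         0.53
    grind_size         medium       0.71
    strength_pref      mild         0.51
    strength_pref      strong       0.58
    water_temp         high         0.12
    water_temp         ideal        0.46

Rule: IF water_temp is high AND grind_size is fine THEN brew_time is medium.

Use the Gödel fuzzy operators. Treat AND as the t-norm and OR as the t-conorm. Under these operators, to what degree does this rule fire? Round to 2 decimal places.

0.12

firing strength: high=0.12, fine=0.53; AND[min(a, b)] → w = 0.12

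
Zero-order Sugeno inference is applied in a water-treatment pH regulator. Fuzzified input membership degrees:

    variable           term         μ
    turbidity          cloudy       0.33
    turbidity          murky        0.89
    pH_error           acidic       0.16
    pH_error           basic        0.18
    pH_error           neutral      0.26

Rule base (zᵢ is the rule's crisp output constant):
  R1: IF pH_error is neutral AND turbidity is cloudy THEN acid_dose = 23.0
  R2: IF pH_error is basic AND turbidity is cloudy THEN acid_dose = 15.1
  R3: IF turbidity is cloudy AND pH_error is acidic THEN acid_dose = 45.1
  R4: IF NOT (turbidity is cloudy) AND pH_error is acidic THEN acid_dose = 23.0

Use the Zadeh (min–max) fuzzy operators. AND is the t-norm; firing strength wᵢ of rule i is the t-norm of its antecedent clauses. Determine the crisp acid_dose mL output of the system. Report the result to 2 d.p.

25.78

R1 (z=23.0): neutral=0.26, cloudy=0.33; AND[min(a, b)] → w = 0.26
R2 (z=15.1): basic=0.18, cloudy=0.33; AND[min(a, b)] → w = 0.18
R3 (z=45.1): cloudy=0.33, acidic=0.16; AND[min(a, b)] → w = 0.16
R4 (z=23.0): ¬cloudy=1−0.33=0.67, acidic=0.16; AND[min(a, b)] → w = 0.16
Weighted average = (0.26·23.0 + 0.18·15.1 + 0.16·45.1 + 0.16·23.0) / (0.26 + 0.18 + 0.16 + 0.16)
  = 19.5940 / 0.7600 = 25.78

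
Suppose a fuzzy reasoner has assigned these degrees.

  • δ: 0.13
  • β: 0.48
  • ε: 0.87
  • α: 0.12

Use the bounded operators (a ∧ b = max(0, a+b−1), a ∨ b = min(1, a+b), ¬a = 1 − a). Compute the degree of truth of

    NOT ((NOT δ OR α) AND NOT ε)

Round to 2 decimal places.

NOT δ = 1 − 0.13 = 0.87
NOT δ OR α = min(1, a+b) on (0.87, 0.12) = 0.99
NOT ε = 1 − 0.87 = 0.13
(NOT δ OR α) AND NOT ε = max(0, a+b−1) on (0.99, 0.13) = 0.12
NOT ((NOT δ OR α) AND NOT ε) = 1 − 0.12 = 0.88

0.88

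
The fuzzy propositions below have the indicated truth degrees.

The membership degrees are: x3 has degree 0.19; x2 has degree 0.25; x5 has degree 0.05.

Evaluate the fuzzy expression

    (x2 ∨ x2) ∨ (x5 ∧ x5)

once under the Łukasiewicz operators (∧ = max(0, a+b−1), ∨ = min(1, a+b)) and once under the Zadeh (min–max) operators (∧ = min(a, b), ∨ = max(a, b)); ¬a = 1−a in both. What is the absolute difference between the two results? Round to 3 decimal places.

Under Łukasiewicz:
  x2 ∨ x2 = min(1, a+b) on (0.25, 0.25) = 0.50
  x5 ∧ x5 = max(0, a+b−1) on (0.05, 0.05) = 0.00
  (x2 ∨ x2) ∨ (x5 ∧ x5) = min(1, a+b) on (0.50, 0.00) = 0.50
  → value = 0.5000
Under Zadeh (min–max):
  x2 ∨ x2 = max(a, b) on (0.25, 0.25) = 0.25
  x5 ∧ x5 = min(a, b) on (0.05, 0.05) = 0.05
  (x2 ∨ x2) ∨ (x5 ∧ x5) = max(a, b) on (0.25, 0.05) = 0.25
  → value = 0.2500
|0.5000 − 0.2500| = 0.250

0.250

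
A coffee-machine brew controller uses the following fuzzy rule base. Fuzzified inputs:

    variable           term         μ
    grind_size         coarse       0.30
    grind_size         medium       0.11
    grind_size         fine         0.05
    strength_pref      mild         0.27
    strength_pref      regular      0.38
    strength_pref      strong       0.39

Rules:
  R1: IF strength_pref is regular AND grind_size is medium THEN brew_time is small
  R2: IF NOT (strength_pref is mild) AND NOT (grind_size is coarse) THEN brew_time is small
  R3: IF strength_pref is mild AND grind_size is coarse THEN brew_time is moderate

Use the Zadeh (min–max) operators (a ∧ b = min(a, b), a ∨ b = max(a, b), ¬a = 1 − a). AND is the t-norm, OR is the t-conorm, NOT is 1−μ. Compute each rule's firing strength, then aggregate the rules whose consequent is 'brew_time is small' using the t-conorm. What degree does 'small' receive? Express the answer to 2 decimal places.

R1: regular=0.38, medium=0.11; AND[min(a, b)] → w = 0.11
R2: ¬mild=1−0.27=0.73, ¬coarse=1−0.30=0.70; AND[min(a, b)] → w = 0.70
R3: mild=0.27, coarse=0.30; AND[min(a, b)] → w = 0.27
Rules with consequent 'small': {R1, R2} → strengths 0.11, 0.70
Aggregate via t-conorm [max(a, b)]: 0.70

0.70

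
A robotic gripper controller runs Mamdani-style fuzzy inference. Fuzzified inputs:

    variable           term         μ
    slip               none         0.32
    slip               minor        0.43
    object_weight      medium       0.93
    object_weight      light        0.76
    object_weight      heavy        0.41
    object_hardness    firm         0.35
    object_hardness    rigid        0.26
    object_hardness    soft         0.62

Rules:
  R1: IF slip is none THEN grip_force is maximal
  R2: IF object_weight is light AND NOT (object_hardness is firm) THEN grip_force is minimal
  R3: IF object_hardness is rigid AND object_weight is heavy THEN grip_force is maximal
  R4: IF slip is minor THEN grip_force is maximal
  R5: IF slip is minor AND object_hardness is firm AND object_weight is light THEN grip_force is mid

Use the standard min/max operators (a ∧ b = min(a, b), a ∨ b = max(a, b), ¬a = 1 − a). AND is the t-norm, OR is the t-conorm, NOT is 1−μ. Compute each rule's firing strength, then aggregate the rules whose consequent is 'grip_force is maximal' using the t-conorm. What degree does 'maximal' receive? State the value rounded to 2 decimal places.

0.43

R1: none=0.32 → w = 0.32
R2: light=0.76, ¬firm=1−0.35=0.65; AND[min(a, b)] → w = 0.65
R3: rigid=0.26, heavy=0.41; AND[min(a, b)] → w = 0.26
R4: minor=0.43 → w = 0.43
R5: minor=0.43, firm=0.35, light=0.76; AND[min(a, b)] → w = 0.35
Rules with consequent 'maximal': {R1, R3, R4} → strengths 0.32, 0.26, 0.43
Aggregate via t-conorm [max(a, b)]: 0.43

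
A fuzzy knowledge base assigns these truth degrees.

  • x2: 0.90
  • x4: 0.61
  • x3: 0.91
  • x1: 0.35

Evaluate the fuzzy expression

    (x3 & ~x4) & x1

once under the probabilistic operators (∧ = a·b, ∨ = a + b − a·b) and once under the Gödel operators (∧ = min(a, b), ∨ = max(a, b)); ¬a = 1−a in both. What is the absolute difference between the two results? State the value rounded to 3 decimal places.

Under probabilistic:
  ~x4 = 1 − 0.6100 = 0.3900
  x3 & ~x4 = a·b on (0.9100, 0.3900) = 0.3549
  (x3 & ~x4) & x1 = a·b on (0.3549, 0.3500) = 0.1242
  → value = 0.1242
Under Gödel:
  ~x4 = 1 − 0.61 = 0.39
  x3 & ~x4 = min(a, b) on (0.91, 0.39) = 0.39
  (x3 & ~x4) & x1 = min(a, b) on (0.39, 0.35) = 0.35
  → value = 0.3500
|0.1242 − 0.3500| = 0.226

0.226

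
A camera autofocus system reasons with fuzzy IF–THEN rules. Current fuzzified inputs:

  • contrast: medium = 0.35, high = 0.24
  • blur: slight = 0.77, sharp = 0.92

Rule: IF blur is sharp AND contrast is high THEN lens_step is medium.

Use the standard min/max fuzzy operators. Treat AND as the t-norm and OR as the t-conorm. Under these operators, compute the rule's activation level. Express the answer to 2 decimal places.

firing strength: sharp=0.92, high=0.24; AND[min(a, b)] → w = 0.24

0.24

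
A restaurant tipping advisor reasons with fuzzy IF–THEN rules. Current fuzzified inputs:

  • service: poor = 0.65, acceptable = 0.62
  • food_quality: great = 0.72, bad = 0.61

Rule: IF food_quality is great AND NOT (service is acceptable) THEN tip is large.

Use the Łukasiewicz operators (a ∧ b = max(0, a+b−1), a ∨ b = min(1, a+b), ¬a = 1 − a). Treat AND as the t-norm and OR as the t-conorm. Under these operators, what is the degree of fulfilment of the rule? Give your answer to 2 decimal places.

0.10

firing strength: great=0.72, ¬acceptable=1−0.62=0.38; AND[max(0, a+b−1)] → w = 0.10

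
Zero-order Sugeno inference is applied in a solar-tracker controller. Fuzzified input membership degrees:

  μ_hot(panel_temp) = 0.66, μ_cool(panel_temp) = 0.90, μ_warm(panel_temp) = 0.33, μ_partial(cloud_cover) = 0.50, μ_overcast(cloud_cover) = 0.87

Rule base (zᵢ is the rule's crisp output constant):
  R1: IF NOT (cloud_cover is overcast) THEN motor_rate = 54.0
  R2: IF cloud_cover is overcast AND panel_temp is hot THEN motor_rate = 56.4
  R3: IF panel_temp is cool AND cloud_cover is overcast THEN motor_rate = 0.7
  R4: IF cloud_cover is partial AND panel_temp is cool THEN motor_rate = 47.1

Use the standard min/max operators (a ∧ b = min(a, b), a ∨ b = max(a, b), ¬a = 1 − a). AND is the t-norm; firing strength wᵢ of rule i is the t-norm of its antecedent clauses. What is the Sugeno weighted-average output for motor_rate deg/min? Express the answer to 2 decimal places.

31.67

R1 (z=54.0): ¬overcast=1−0.87=0.13 → w = 0.13
R2 (z=56.4): overcast=0.87, hot=0.66; AND[min(a, b)] → w = 0.66
R3 (z=0.7): cool=0.90, overcast=0.87; AND[min(a, b)] → w = 0.87
R4 (z=47.1): partial=0.50, cool=0.90; AND[min(a, b)] → w = 0.50
Weighted average = (0.13·54.0 + 0.66·56.4 + 0.87·0.7 + 0.50·47.1) / (0.13 + 0.66 + 0.87 + 0.50)
  = 68.4030 / 2.1600 = 31.67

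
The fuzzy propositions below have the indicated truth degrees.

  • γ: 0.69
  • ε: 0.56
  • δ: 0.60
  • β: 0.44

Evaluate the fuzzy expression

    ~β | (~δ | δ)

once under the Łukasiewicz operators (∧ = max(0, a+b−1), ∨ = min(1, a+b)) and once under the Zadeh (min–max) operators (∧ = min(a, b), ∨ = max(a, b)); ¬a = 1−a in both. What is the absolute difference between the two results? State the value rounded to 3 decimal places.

0.400

Under Łukasiewicz:
  ~β = 1 − 0.44 = 0.56
  ~δ = 1 − 0.60 = 0.40
  ~δ | δ = min(1, a+b) on (0.40, 0.60) = 1.00
  ~β | (~δ | δ) = min(1, a+b) on (0.56, 1.00) = 1.00
  → value = 1.0000
Under Zadeh (min–max):
  ~β = 1 − 0.44 = 0.56
  ~δ = 1 − 0.60 = 0.40
  ~δ | δ = max(a, b) on (0.40, 0.60) = 0.60
  ~β | (~δ | δ) = max(a, b) on (0.56, 0.60) = 0.60
  → value = 0.6000
|1.0000 − 0.6000| = 0.400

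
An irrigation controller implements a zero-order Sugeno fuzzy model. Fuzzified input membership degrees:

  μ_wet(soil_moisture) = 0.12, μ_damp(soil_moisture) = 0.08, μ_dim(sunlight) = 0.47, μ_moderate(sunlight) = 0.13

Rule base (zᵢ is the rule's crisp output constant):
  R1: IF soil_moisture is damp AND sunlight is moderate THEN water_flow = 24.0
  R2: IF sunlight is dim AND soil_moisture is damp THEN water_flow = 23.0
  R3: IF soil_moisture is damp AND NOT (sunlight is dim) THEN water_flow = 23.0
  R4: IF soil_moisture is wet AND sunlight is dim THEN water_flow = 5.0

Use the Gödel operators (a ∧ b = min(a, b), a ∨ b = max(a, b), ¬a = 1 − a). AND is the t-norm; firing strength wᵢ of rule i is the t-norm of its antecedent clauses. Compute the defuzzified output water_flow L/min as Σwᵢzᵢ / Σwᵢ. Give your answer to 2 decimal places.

R1 (z=24.0): damp=0.08, moderate=0.13; AND[min(a, b)] → w = 0.08
R2 (z=23.0): dim=0.47, damp=0.08; AND[min(a, b)] → w = 0.08
R3 (z=23.0): damp=0.08, ¬dim=1−0.47=0.53; AND[min(a, b)] → w = 0.08
R4 (z=5.0): wet=0.12, dim=0.47; AND[min(a, b)] → w = 0.12
Weighted average = (0.08·24.0 + 0.08·23.0 + 0.08·23.0 + 0.12·5.0) / (0.08 + 0.08 + 0.08 + 0.12)
  = 6.2000 / 0.3600 = 17.22

17.22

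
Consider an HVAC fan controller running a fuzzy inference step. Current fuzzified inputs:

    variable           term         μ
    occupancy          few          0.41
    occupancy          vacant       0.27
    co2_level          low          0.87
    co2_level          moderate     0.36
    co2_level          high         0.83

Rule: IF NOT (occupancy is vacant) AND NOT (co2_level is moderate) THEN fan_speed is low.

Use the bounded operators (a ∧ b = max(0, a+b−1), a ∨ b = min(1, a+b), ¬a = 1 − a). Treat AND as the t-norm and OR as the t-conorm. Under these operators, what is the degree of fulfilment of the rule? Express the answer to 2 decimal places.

firing strength: ¬vacant=1−0.27=0.73, ¬moderate=1−0.36=0.64; AND[max(0, a+b−1)] → w = 0.37

0.37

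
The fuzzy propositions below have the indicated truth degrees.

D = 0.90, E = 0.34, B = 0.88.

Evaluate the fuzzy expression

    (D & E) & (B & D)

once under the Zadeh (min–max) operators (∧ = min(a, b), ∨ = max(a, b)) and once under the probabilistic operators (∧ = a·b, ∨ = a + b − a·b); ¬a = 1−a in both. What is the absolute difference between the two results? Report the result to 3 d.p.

Under Zadeh (min–max):
  D & E = min(a, b) on (0.90, 0.34) = 0.34
  B & D = min(a, b) on (0.88, 0.90) = 0.88
  (D & E) & (B & D) = min(a, b) on (0.34, 0.88) = 0.34
  → value = 0.3400
Under probabilistic:
  D & E = a·b on (0.9000, 0.3400) = 0.3060
  B & D = a·b on (0.8800, 0.9000) = 0.7920
  (D & E) & (B & D) = a·b on (0.3060, 0.7920) = 0.2424
  → value = 0.2424
|0.3400 − 0.2424| = 0.098

0.098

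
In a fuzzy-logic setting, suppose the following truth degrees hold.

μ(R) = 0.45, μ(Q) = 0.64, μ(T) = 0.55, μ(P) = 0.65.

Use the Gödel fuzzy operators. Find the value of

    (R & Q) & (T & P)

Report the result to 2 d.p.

0.45

R & Q = min(a, b) on (0.45, 0.64) = 0.45
T & P = min(a, b) on (0.55, 0.65) = 0.55
(R & Q) & (T & P) = min(a, b) on (0.45, 0.55) = 0.45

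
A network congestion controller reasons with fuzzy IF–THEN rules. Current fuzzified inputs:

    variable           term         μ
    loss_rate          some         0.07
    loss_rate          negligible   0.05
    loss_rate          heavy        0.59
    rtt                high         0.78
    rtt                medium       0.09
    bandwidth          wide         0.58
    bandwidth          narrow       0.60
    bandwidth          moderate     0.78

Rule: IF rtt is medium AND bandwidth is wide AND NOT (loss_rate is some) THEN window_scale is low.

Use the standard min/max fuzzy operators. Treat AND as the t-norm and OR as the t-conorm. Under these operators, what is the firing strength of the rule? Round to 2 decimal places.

firing strength: medium=0.09, wide=0.58, ¬some=1−0.07=0.93; AND[min(a, b)] → w = 0.09

0.09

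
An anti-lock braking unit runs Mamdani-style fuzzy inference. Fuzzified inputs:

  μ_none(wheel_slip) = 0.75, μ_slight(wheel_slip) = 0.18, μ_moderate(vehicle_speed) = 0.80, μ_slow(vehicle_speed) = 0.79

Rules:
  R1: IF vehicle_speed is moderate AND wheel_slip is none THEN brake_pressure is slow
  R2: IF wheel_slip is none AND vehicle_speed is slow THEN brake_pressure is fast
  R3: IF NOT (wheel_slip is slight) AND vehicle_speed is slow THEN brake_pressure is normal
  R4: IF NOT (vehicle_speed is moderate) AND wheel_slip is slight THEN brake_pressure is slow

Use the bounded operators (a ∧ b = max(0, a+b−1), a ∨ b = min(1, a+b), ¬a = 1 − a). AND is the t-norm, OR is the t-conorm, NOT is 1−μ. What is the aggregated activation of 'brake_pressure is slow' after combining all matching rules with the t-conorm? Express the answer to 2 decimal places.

R1: moderate=0.80, none=0.75; AND[max(0, a+b−1)] → w = 0.55
R2: none=0.75, slow=0.79; AND[max(0, a+b−1)] → w = 0.54
R3: ¬slight=1−0.18=0.82, slow=0.79; AND[max(0, a+b−1)] → w = 0.61
R4: ¬moderate=1−0.80=0.20, slight=0.18; AND[max(0, a+b−1)] → w = 0.00
Rules with consequent 'slow': {R1, R4} → strengths 0.55, 0.00
Aggregate via t-conorm [min(1, a+b)]: 0.55

0.55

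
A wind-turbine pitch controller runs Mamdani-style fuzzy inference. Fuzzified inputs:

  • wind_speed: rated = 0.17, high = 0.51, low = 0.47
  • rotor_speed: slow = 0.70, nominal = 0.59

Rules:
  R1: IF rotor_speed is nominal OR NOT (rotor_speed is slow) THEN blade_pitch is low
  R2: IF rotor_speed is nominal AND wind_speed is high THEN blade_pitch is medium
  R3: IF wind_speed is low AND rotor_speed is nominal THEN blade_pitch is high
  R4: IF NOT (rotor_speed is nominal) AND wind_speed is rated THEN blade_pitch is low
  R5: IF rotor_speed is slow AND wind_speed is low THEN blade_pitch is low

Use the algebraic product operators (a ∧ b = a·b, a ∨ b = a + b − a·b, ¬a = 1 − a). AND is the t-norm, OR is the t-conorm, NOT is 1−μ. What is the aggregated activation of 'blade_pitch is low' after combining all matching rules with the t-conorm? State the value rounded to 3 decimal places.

R1: nominal=0.59, ¬slow=1−0.70=0.30; OR[a + b − a·b] → w = 0.7130
R2: nominal=0.59, high=0.51; AND[a·b] → w = 0.3009
R3: low=0.47, nominal=0.59; AND[a·b] → w = 0.2773
R4: ¬nominal=1−0.59=0.41, rated=0.17; AND[a·b] → w = 0.0697
R5: slow=0.70, low=0.47; AND[a·b] → w = 0.3290
Rules with consequent 'low': {R1, R4, R5} → strengths 0.7130, 0.0697, 0.3290
Aggregate via t-conorm [a + b − a·b]: 0.8208

0.821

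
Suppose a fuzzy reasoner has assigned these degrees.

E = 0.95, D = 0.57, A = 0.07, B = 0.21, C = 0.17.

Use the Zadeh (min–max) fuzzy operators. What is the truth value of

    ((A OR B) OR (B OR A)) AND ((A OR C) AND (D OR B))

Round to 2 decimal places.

A OR B = max(a, b) on (0.07, 0.21) = 0.21
B OR A = max(a, b) on (0.21, 0.07) = 0.21
(A OR B) OR (B OR A) = max(a, b) on (0.21, 0.21) = 0.21
A OR C = max(a, b) on (0.07, 0.17) = 0.17
D OR B = max(a, b) on (0.57, 0.21) = 0.57
(A OR C) AND (D OR B) = min(a, b) on (0.17, 0.57) = 0.17
((A OR B) OR (B OR A)) AND ((A OR C) AND (D OR B)) = min(a, b) on (0.21, 0.17) = 0.17

0.17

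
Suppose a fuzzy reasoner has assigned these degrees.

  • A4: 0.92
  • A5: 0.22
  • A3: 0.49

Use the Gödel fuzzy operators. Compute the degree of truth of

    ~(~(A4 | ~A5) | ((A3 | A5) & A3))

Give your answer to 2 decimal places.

~A5 = 1 − 0.22 = 0.78
A4 | ~A5 = max(a, b) on (0.92, 0.78) = 0.92
~(A4 | ~A5) = 1 − 0.92 = 0.08
A3 | A5 = max(a, b) on (0.49, 0.22) = 0.49
(A3 | A5) & A3 = min(a, b) on (0.49, 0.49) = 0.49
~(A4 | ~A5) | ((A3 | A5) & A3) = max(a, b) on (0.08, 0.49) = 0.49
~(~(A4 | ~A5) | ((A3 | A5) & A3)) = 1 − 0.49 = 0.51

0.51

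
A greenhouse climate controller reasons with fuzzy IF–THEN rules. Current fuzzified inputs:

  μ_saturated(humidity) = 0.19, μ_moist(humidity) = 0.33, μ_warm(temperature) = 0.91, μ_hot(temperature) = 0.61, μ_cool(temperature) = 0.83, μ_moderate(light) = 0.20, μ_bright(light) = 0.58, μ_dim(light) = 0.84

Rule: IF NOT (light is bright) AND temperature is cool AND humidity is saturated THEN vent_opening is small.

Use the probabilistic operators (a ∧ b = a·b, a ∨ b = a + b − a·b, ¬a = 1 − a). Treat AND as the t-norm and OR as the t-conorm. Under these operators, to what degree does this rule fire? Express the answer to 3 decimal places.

0.066

firing strength: ¬bright=1−0.58=0.42, cool=0.83, saturated=0.19; AND[a·b] → w = 0.0662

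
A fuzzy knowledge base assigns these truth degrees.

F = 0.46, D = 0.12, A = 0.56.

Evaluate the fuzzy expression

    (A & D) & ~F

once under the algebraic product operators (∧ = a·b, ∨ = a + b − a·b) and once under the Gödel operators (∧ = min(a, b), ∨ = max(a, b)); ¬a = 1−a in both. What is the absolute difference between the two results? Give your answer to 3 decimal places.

0.084

Under algebraic product:
  A & D = a·b on (0.5600, 0.1200) = 0.0672
  ~F = 1 − 0.4600 = 0.5400
  (A & D) & ~F = a·b on (0.0672, 0.5400) = 0.0363
  → value = 0.0363
Under Gödel:
  A & D = min(a, b) on (0.56, 0.12) = 0.12
  ~F = 1 − 0.46 = 0.54
  (A & D) & ~F = min(a, b) on (0.12, 0.54) = 0.12
  → value = 0.1200
|0.0363 − 0.1200| = 0.084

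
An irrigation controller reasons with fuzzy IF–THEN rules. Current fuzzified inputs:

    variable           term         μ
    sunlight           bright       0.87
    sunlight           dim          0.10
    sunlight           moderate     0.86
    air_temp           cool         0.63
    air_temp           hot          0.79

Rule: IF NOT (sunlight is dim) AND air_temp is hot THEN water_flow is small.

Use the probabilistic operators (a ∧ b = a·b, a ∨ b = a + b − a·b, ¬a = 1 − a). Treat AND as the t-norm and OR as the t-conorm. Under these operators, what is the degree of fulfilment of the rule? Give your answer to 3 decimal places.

firing strength: ¬dim=1−0.10=0.90, hot=0.79; AND[a·b] → w = 0.7110

0.711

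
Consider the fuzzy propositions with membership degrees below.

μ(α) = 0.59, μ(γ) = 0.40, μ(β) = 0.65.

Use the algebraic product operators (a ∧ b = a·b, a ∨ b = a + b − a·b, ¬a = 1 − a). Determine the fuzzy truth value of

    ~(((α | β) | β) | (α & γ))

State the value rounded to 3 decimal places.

α | β = a + b − a·b on (0.5900, 0.6500) = 0.8565
(α | β) | β = a + b − a·b on (0.8565, 0.6500) = 0.9498
α & γ = a·b on (0.5900, 0.4000) = 0.2360
((α | β) | β) | (α & γ) = a + b − a·b on (0.9498, 0.2360) = 0.9616
~(((α | β) | β) | (α & γ)) = 1 − 0.9616 = 0.0384

0.038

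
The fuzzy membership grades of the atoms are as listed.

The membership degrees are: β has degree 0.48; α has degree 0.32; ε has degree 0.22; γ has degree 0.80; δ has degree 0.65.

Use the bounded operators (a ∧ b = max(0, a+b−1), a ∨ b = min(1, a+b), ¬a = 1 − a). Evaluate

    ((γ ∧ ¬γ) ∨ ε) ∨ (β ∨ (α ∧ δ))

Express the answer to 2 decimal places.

0.70

¬γ = 1 − 0.80 = 0.20
γ ∧ ¬γ = max(0, a+b−1) on (0.80, 0.20) = 0.00
(γ ∧ ¬γ) ∨ ε = min(1, a+b) on (0.00, 0.22) = 0.22
α ∧ δ = max(0, a+b−1) on (0.32, 0.65) = 0.00
β ∨ (α ∧ δ) = min(1, a+b) on (0.48, 0.00) = 0.48
((γ ∧ ¬γ) ∨ ε) ∨ (β ∨ (α ∧ δ)) = min(1, a+b) on (0.22, 0.48) = 0.70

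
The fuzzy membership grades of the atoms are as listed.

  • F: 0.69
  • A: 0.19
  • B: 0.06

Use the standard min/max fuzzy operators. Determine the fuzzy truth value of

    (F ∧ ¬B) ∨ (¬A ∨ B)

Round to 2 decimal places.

¬B = 1 − 0.06 = 0.94
F ∧ ¬B = min(a, b) on (0.69, 0.94) = 0.69
¬A = 1 − 0.19 = 0.81
¬A ∨ B = max(a, b) on (0.81, 0.06) = 0.81
(F ∧ ¬B) ∨ (¬A ∨ B) = max(a, b) on (0.69, 0.81) = 0.81

0.81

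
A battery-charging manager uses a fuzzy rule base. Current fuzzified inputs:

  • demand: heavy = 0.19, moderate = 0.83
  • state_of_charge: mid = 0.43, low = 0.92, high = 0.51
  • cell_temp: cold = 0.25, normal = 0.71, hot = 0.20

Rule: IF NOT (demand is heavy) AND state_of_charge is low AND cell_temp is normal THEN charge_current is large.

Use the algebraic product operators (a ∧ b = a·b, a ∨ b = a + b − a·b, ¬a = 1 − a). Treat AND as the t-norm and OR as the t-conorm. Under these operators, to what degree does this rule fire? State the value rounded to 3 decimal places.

0.529

firing strength: ¬heavy=1−0.19=0.81, low=0.92, normal=0.71; AND[a·b] → w = 0.5291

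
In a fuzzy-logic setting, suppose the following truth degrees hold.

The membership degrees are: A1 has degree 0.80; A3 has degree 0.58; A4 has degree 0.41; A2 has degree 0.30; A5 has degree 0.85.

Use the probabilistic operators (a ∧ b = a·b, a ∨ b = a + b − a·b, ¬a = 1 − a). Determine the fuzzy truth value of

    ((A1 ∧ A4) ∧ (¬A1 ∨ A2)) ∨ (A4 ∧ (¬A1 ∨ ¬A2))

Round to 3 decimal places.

A1 ∧ A4 = a·b on (0.8000, 0.4100) = 0.3280
¬A1 = 1 − 0.8000 = 0.2000
¬A1 ∨ A2 = a + b − a·b on (0.2000, 0.3000) = 0.4400
(A1 ∧ A4) ∧ (¬A1 ∨ A2) = a·b on (0.3280, 0.4400) = 0.1443
¬A1 = 1 − 0.8000 = 0.2000
¬A2 = 1 − 0.3000 = 0.7000
¬A1 ∨ ¬A2 = a + b − a·b on (0.2000, 0.7000) = 0.7600
A4 ∧ (¬A1 ∨ ¬A2) = a·b on (0.4100, 0.7600) = 0.3116
((A1 ∧ A4) ∧ (¬A1 ∨ A2)) ∨ (A4 ∧ (¬A1 ∨ ¬A2)) = a + b − a·b on (0.1443, 0.3116) = 0.4109

0.411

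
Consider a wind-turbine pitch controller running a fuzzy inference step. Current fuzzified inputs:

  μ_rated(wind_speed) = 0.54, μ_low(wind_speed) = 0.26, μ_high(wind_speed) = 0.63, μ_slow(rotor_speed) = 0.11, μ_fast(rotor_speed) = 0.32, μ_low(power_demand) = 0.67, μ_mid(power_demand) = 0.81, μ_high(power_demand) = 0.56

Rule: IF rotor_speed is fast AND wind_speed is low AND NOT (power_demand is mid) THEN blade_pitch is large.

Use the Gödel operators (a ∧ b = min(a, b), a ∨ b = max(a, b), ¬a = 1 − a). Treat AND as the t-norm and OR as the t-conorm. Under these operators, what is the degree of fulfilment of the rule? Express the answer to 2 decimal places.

0.19

firing strength: fast=0.32, low=0.26, ¬mid=1−0.81=0.19; AND[min(a, b)] → w = 0.19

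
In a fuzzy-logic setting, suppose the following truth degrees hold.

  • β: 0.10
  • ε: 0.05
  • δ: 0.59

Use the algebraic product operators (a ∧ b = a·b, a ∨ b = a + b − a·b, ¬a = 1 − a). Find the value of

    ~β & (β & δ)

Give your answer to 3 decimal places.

0.053

~β = 1 − 0.1000 = 0.9000
β & δ = a·b on (0.1000, 0.5900) = 0.0590
~β & (β & δ) = a·b on (0.9000, 0.0590) = 0.0531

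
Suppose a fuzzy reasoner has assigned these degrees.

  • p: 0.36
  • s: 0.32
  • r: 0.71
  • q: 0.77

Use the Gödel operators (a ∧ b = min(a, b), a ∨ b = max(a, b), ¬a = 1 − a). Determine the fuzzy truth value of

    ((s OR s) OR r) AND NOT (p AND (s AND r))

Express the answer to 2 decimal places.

0.68

s OR s = max(a, b) on (0.32, 0.32) = 0.32
(s OR s) OR r = max(a, b) on (0.32, 0.71) = 0.71
s AND r = min(a, b) on (0.32, 0.71) = 0.32
p AND (s AND r) = min(a, b) on (0.36, 0.32) = 0.32
NOT (p AND (s AND r)) = 1 − 0.32 = 0.68
((s OR s) OR r) AND NOT (p AND (s AND r)) = min(a, b) on (0.71, 0.68) = 0.68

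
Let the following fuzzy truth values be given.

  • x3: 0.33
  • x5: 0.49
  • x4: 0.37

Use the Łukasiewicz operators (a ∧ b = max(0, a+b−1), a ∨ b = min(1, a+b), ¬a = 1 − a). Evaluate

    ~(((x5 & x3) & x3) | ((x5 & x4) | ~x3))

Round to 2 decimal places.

x5 & x3 = max(0, a+b−1) on (0.49, 0.33) = 0.00
(x5 & x3) & x3 = max(0, a+b−1) on (0.00, 0.33) = 0.00
x5 & x4 = max(0, a+b−1) on (0.49, 0.37) = 0.00
~x3 = 1 − 0.33 = 0.67
(x5 & x4) | ~x3 = min(1, a+b) on (0.00, 0.67) = 0.67
((x5 & x3) & x3) | ((x5 & x4) | ~x3) = min(1, a+b) on (0.00, 0.67) = 0.67
~(((x5 & x3) & x3) | ((x5 & x4) | ~x3)) = 1 − 0.67 = 0.33

0.33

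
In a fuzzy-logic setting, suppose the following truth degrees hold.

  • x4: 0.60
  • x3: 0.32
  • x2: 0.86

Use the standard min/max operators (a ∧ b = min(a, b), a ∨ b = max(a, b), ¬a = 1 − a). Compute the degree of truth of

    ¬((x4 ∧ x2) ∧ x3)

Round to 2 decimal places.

0.68

x4 ∧ x2 = min(a, b) on (0.60, 0.86) = 0.60
(x4 ∧ x2) ∧ x3 = min(a, b) on (0.60, 0.32) = 0.32
¬((x4 ∧ x2) ∧ x3) = 1 − 0.32 = 0.68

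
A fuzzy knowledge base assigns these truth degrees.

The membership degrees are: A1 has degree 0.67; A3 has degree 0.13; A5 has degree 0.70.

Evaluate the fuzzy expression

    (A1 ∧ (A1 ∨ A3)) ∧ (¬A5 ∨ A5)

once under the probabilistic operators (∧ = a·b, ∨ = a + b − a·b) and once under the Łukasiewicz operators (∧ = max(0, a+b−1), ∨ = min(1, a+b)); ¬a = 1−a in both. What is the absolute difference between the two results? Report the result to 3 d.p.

Under probabilistic:
  A1 ∨ A3 = a + b − a·b on (0.6700, 0.1300) = 0.7129
  A1 ∧ (A1 ∨ A3) = a·b on (0.6700, 0.7129) = 0.4776
  ¬A5 = 1 − 0.7000 = 0.3000
  ¬A5 ∨ A5 = a + b − a·b on (0.3000, 0.7000) = 0.7900
  (A1 ∧ (A1 ∨ A3)) ∧ (¬A5 ∨ A5) = a·b on (0.4776, 0.7900) = 0.3773
  → value = 0.3773
Under Łukasiewicz:
  A1 ∨ A3 = min(1, a+b) on (0.67, 0.13) = 0.80
  A1 ∧ (A1 ∨ A3) = max(0, a+b−1) on (0.67, 0.80) = 0.47
  ¬A5 = 1 − 0.70 = 0.30
  ¬A5 ∨ A5 = min(1, a+b) on (0.30, 0.70) = 1.00
  (A1 ∧ (A1 ∨ A3)) ∧ (¬A5 ∨ A5) = max(0, a+b−1) on (0.47, 1.00) = 0.47
  → value = 0.4700
|0.3773 − 0.4700| = 0.093

0.093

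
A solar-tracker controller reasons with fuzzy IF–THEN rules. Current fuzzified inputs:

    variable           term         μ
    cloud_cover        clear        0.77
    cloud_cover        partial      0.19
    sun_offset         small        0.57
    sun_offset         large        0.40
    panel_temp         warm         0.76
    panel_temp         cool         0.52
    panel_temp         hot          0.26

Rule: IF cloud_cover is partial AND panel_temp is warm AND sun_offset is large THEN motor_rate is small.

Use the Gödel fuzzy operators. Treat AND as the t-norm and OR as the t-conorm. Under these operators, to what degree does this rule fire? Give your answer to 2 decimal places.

0.19

firing strength: partial=0.19, warm=0.76, large=0.40; AND[min(a, b)] → w = 0.19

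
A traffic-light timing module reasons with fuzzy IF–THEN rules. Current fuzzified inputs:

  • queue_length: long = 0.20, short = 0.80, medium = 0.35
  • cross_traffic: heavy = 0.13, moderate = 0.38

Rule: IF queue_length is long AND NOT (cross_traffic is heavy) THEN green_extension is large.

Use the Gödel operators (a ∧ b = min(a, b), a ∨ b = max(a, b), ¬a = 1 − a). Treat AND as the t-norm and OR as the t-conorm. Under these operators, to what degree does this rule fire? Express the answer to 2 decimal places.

firing strength: long=0.20, ¬heavy=1−0.13=0.87; AND[min(a, b)] → w = 0.20

0.20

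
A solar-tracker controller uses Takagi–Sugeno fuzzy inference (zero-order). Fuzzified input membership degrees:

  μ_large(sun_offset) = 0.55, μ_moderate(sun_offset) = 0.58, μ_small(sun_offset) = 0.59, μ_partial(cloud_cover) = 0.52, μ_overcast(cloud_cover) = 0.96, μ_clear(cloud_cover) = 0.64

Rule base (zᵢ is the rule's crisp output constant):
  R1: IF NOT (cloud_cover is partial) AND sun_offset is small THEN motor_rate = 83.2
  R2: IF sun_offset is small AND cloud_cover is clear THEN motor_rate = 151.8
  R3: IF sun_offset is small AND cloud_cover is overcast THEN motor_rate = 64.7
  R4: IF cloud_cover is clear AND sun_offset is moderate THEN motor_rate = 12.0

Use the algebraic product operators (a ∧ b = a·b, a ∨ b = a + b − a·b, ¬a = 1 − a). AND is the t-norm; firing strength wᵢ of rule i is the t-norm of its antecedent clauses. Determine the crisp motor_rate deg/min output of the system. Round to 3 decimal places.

R1 (z=83.2): ¬partial=1−0.52=0.48, small=0.59; AND[a·b] → w = 0.2832
R2 (z=151.8): small=0.59, clear=0.64; AND[a·b] → w = 0.3776
R3 (z=64.7): small=0.59, overcast=0.96; AND[a·b] → w = 0.5664
R4 (z=12.0): clear=0.64, moderate=0.58; AND[a·b] → w = 0.3712
Weighted average = (0.2832·83.2 + 0.3776·151.8 + 0.5664·64.7 + 0.3712·12.0) / (0.2832 + 0.3776 + 0.5664 + 0.3712)
  = 121.9824 / 1.5984 = 76.315

76.315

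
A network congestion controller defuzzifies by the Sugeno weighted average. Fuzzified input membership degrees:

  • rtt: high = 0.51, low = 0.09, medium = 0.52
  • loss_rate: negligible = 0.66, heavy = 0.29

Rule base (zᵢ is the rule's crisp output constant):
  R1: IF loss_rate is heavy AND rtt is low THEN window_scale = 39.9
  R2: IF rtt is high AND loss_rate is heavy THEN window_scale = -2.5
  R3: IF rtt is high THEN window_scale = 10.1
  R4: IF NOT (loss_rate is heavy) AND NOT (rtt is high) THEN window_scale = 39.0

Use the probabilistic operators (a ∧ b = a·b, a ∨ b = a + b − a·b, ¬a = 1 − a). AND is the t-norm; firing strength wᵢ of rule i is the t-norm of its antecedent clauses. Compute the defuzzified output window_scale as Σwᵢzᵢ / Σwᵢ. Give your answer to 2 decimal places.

18.79

R1 (z=39.9): heavy=0.29, low=0.09; AND[a·b] → w = 0.0261
R2 (z=-2.5): high=0.51, heavy=0.29; AND[a·b] → w = 0.1479
R3 (z=10.1): high=0.51 → w = 0.5100
R4 (z=39.0): ¬heavy=1−0.29=0.71, ¬high=1−0.51=0.49; AND[a·b] → w = 0.3479
Weighted average = (0.0261·39.9 + 0.1479·-2.5 + 0.5100·10.1 + 0.3479·39.0) / (0.0261 + 0.1479 + 0.5100 + 0.3479)
  = 19.3907 / 1.0319 = 18.79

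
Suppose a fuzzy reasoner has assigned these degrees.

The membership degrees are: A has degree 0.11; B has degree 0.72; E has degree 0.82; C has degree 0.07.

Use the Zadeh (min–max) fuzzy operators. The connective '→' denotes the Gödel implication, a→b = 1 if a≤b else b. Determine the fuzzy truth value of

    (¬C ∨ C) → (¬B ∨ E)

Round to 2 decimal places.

¬C = 1 − 0.07 = 0.93
¬C ∨ C = max(a, b) on (0.93, 0.07) = 0.93
¬B = 1 − 0.72 = 0.28
¬B ∨ E = max(a, b) on (0.28, 0.82) = 0.82
(¬C ∨ C) → (¬B ∨ E)  [Gödel: 1 if a≤b else b] with a=0.93, b=0.82 → 0.82

0.82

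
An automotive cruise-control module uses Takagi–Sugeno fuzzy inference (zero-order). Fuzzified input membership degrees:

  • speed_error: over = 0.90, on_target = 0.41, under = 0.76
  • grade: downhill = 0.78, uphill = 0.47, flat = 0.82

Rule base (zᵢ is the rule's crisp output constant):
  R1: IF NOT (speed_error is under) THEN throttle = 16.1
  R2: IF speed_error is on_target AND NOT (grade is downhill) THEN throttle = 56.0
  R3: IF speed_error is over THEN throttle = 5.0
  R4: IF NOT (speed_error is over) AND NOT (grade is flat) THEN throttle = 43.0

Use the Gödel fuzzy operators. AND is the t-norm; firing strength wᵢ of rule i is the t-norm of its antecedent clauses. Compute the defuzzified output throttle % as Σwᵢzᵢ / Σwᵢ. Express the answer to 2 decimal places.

17.11

R1 (z=16.1): ¬under=1−0.76=0.24 → w = 0.24
R2 (z=56.0): on_target=0.41, ¬downhill=1−0.78=0.22; AND[min(a, b)] → w = 0.22
R3 (z=5.0): over=0.90 → w = 0.90
R4 (z=43.0): ¬over=1−0.90=0.10, ¬flat=1−0.82=0.18; AND[min(a, b)] → w = 0.10
Weighted average = (0.24·16.1 + 0.22·56.0 + 0.90·5.0 + 0.10·43.0) / (0.24 + 0.22 + 0.90 + 0.10)
  = 24.9840 / 1.4600 = 17.11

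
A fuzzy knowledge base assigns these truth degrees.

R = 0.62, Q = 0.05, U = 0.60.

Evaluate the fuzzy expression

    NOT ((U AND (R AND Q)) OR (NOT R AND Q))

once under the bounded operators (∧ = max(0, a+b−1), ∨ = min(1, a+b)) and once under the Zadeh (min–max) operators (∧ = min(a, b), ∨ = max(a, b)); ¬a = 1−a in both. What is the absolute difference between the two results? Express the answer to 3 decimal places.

Under bounded:
  R AND Q = max(0, a+b−1) on (0.62, 0.05) = 0.00
  U AND (R AND Q) = max(0, a+b−1) on (0.60, 0.00) = 0.00
  NOT R = 1 − 0.62 = 0.38
  NOT R AND Q = max(0, a+b−1) on (0.38, 0.05) = 0.00
  (U AND (R AND Q)) OR (NOT R AND Q) = min(1, a+b) on (0.00, 0.00) = 0.00
  NOT ((U AND (R AND Q)) OR (NOT R AND Q)) = 1 − 0.00 = 1.00
  → value = 1.0000
Under Zadeh (min–max):
  R AND Q = min(a, b) on (0.62, 0.05) = 0.05
  U AND (R AND Q) = min(a, b) on (0.60, 0.05) = 0.05
  NOT R = 1 − 0.62 = 0.38
  NOT R AND Q = min(a, b) on (0.38, 0.05) = 0.05
  (U AND (R AND Q)) OR (NOT R AND Q) = max(a, b) on (0.05, 0.05) = 0.05
  NOT ((U AND (R AND Q)) OR (NOT R AND Q)) = 1 − 0.05 = 0.95
  → value = 0.9500
|1.0000 − 0.9500| = 0.050

0.050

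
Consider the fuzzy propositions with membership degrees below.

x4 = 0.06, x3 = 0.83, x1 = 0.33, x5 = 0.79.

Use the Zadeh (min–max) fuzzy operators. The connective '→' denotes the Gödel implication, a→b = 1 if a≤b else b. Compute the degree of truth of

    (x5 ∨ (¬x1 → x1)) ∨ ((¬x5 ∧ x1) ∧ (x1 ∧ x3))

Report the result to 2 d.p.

0.79

¬x1 = 1 − 0.33 = 0.67
¬x1 → x1  [Gödel: 1 if a≤b else b] with a=0.67, b=0.33 → 0.33
x5 ∨ (¬x1 → x1) = max(a, b) on (0.79, 0.33) = 0.79
¬x5 = 1 − 0.79 = 0.21
¬x5 ∧ x1 = min(a, b) on (0.21, 0.33) = 0.21
x1 ∧ x3 = min(a, b) on (0.33, 0.83) = 0.33
(¬x5 ∧ x1) ∧ (x1 ∧ x3) = min(a, b) on (0.21, 0.33) = 0.21
(x5 ∨ (¬x1 → x1)) ∨ ((¬x5 ∧ x1) ∧ (x1 ∧ x3)) = max(a, b) on (0.79, 0.21) = 0.79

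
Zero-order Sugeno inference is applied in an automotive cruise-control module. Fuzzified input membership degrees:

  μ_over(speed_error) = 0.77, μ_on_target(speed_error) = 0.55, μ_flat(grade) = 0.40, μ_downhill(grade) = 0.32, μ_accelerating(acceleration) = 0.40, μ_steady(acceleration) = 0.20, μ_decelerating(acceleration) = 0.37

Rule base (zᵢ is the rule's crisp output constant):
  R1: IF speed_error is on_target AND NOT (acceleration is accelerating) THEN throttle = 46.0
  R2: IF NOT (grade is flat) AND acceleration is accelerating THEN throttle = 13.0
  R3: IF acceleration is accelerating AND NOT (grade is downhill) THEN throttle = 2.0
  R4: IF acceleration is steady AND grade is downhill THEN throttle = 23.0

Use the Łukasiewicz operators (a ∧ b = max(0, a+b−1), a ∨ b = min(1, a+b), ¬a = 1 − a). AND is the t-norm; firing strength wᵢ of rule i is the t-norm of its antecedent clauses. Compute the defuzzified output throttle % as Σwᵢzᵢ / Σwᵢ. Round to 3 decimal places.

R1 (z=46.0): on_target=0.55, ¬accelerating=1−0.40=0.60; AND[max(0, a+b−1)] → w = 0.15
R2 (z=13.0): ¬flat=1−0.40=0.60, accelerating=0.40; AND[max(0, a+b−1)] → w = 0.00
R3 (z=2.0): accelerating=0.40, ¬downhill=1−0.32=0.68; AND[max(0, a+b−1)] → w = 0.08
R4 (z=23.0): steady=0.20, downhill=0.32; AND[max(0, a+b−1)] → w = 0.00
Weighted average = (0.15·46.0 + 0.00·13.0 + 0.08·2.0 + 0.00·23.0) / (0.15 + 0.00 + 0.08 + 0.00)
  = 7.0600 / 0.2300 = 30.696

30.696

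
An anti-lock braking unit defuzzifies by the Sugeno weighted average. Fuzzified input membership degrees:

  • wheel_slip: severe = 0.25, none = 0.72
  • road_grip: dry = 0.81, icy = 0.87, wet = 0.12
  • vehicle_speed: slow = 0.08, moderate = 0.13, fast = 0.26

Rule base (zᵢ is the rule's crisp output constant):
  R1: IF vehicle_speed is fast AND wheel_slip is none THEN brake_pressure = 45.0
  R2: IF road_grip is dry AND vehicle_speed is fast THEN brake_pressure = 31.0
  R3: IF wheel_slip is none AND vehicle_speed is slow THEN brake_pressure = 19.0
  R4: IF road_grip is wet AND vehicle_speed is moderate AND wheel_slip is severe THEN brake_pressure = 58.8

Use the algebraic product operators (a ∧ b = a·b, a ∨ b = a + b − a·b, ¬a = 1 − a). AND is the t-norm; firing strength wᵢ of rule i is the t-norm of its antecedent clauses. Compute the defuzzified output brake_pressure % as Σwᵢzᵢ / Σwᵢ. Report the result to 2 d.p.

R1 (z=45.0): fast=0.26, none=0.72; AND[a·b] → w = 0.1872
R2 (z=31.0): dry=0.81, fast=0.26; AND[a·b] → w = 0.2106
R3 (z=19.0): none=0.72, slow=0.08; AND[a·b] → w = 0.0576
R4 (z=58.8): wet=0.12, moderate=0.13, severe=0.25; AND[a·b] → w = 0.0039
Weighted average = (0.1872·45.0 + 0.2106·31.0 + 0.0576·19.0 + 0.0039·58.8) / (0.1872 + 0.2106 + 0.0576 + 0.0039)
  = 16.2763 / 0.4593 = 35.44

35.44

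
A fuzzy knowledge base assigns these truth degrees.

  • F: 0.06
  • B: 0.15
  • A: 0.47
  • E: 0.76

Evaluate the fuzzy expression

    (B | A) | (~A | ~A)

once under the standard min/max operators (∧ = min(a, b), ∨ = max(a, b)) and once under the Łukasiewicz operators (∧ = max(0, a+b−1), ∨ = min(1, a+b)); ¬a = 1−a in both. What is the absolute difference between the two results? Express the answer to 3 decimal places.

Under standard min/max:
  B | A = max(a, b) on (0.15, 0.47) = 0.47
  ~A = 1 − 0.47 = 0.53
  ~A = 1 − 0.47 = 0.53
  ~A | ~A = max(a, b) on (0.53, 0.53) = 0.53
  (B | A) | (~A | ~A) = max(a, b) on (0.47, 0.53) = 0.53
  → value = 0.5300
Under Łukasiewicz:
  B | A = min(1, a+b) on (0.15, 0.47) = 0.62
  ~A = 1 − 0.47 = 0.53
  ~A = 1 − 0.47 = 0.53
  ~A | ~A = min(1, a+b) on (0.53, 0.53) = 1.00
  (B | A) | (~A | ~A) = min(1, a+b) on (0.62, 1.00) = 1.00
  → value = 1.0000
|0.5300 − 1.0000| = 0.470

0.470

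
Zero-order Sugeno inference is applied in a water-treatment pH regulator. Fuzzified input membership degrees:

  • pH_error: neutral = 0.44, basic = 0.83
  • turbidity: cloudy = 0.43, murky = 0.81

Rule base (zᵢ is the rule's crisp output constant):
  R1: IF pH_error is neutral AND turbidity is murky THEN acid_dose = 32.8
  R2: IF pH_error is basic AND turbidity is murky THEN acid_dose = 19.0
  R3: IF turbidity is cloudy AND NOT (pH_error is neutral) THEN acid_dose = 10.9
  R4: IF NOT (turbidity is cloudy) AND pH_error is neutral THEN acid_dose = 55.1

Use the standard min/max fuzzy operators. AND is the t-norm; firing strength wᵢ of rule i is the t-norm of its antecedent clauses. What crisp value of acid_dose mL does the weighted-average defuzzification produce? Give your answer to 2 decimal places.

R1 (z=32.8): neutral=0.44, murky=0.81; AND[min(a, b)] → w = 0.44
R2 (z=19.0): basic=0.83, murky=0.81; AND[min(a, b)] → w = 0.81
R3 (z=10.9): cloudy=0.43, ¬neutral=1−0.44=0.56; AND[min(a, b)] → w = 0.43
R4 (z=55.1): ¬cloudy=1−0.43=0.57, neutral=0.44; AND[min(a, b)] → w = 0.44
Weighted average = (0.44·32.8 + 0.81·19.0 + 0.43·10.9 + 0.44·55.1) / (0.44 + 0.81 + 0.43 + 0.44)
  = 58.7530 / 2.1200 = 27.71

27.71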